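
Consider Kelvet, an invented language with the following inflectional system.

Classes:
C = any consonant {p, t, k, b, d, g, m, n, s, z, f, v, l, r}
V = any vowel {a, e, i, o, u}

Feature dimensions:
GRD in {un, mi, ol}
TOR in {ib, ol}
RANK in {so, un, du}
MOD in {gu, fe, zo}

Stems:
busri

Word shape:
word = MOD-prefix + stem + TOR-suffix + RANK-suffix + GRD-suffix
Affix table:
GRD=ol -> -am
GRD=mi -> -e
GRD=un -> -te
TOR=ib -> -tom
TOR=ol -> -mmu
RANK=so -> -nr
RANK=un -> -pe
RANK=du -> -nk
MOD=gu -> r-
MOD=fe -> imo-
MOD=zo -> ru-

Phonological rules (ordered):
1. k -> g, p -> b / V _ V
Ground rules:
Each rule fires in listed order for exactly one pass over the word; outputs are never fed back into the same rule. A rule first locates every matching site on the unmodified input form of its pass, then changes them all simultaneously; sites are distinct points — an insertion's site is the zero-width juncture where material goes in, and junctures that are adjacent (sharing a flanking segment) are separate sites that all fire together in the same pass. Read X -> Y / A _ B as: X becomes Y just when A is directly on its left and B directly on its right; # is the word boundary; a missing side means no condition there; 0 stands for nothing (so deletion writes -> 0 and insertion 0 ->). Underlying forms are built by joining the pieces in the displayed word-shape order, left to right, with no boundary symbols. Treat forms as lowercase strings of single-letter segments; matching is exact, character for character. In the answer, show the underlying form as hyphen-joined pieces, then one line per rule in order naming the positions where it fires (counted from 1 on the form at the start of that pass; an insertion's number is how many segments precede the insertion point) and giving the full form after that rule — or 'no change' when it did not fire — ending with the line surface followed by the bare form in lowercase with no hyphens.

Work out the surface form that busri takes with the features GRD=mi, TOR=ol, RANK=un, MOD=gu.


underlying: r-busri-mmu-pe-e
1. k -> g, p -> b / V _ V: fires at position(s) 10: rbusrimmubee
surface: rbusrimmubee


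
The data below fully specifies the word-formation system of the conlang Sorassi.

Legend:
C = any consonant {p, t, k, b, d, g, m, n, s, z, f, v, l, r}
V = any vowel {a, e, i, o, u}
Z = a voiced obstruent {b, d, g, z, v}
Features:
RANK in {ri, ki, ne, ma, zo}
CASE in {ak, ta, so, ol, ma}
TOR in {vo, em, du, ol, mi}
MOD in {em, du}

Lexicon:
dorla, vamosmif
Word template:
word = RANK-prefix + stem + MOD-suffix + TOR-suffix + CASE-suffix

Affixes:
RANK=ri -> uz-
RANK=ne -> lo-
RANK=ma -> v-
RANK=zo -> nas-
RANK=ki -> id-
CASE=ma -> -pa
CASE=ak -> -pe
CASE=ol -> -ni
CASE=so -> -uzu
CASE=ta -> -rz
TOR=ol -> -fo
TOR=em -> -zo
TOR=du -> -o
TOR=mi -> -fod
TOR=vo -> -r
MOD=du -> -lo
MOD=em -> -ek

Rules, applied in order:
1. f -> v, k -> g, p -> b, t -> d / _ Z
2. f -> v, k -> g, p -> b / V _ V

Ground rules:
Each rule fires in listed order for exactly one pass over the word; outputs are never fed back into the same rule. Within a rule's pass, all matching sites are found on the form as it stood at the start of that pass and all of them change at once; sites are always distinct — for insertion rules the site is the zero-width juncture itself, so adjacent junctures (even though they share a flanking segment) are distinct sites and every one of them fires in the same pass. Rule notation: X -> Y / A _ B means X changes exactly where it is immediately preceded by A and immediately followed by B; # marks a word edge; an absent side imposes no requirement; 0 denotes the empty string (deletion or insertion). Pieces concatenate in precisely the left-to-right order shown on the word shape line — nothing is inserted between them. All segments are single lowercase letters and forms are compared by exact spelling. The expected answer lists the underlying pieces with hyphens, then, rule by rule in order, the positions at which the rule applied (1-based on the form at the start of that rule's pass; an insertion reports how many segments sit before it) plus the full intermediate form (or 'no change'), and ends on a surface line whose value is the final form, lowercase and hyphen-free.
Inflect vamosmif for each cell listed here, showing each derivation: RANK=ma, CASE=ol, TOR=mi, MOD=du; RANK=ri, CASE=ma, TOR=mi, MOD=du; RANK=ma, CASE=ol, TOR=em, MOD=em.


cell RANK=ma, CASE=ol, TOR=mi, MOD=du:
underlying: v-vamosmif-lo-fod-ni
1. f -> v, k -> g, p -> b, t -> d / _ Z: no change
2. f -> v, k -> g, p -> b / V _ V: fires at position(s) 12: vvamosmiflovodni
surface: vvamosmiflovodni

cell RANK=ri, CASE=ma, TOR=mi, MOD=du:
underlying: uz-vamosmif-lo-fod-pa
1. f -> v, k -> g, p -> b, t -> d / _ Z: no change
2. f -> v, k -> g, p -> b / V _ V: fires at position(s) 13: uzvamosmiflovodpa
surface: uzvamosmiflovodpa

cell RANK=ma, CASE=ol, TOR=em, MOD=em:
underlying: v-vamosmif-ek-zo-ni
1. f -> v, k -> g, p -> b, t -> d / _ Z: fires at position(s) 11: vvamosmifegzoni
2. f -> v, k -> g, p -> b / V _ V: fires at position(s) 9: vvamosmivegzoni
surface: vvamosmivegzoni


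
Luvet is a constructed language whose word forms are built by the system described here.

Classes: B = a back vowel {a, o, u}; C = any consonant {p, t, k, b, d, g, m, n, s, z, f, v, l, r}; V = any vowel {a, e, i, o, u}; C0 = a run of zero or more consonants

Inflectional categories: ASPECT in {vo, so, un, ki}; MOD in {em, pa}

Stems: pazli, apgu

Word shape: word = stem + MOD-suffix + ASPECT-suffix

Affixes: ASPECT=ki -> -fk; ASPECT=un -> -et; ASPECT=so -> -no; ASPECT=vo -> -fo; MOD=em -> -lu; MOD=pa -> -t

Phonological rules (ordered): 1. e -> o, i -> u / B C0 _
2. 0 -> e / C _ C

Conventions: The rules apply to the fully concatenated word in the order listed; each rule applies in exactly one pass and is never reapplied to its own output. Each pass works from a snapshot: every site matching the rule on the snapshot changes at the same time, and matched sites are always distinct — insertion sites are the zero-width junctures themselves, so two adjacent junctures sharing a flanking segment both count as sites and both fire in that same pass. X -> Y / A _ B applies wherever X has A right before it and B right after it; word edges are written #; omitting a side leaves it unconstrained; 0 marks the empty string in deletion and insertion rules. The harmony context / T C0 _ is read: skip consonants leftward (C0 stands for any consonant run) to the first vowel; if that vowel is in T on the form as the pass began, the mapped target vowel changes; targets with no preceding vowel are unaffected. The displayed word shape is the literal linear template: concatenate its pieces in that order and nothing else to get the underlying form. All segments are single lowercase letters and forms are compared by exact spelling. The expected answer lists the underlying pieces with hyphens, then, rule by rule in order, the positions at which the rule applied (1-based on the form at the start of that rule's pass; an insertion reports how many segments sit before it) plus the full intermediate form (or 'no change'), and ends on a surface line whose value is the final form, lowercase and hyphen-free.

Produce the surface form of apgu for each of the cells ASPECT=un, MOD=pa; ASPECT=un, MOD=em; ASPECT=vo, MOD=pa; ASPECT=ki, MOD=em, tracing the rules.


cell ASPECT=un, MOD=pa:
underlying: apgu-t-et
1. e -> o, i -> u / B C0 _: fires at position(s) 6: apgutot
2. 0 -> e / C _ C: inserts after position(s) 2: apegutot
surface: apegutot

cell ASPECT=un, MOD=em:
underlying: apgu-lu-et
1. e -> o, i -> u / B C0 _: fires at position(s) 7: apguluot
2. 0 -> e / C _ C: inserts after position(s) 2: apeguluot
surface: apeguluot

cell ASPECT=vo, MOD=pa:
underlying: apgu-t-fo
1. e -> o, i -> u / B C0 _: no change
2. 0 -> e / C _ C: inserts after position(s) 2, 5: apegutefo
surface: apegutefo

cell ASPECT=ki, MOD=em:
underlying: apgu-lu-fk
1. e -> o, i -> u / B C0 _: no change
2. 0 -> e / C _ C: inserts after position(s) 2, 7: apegulufek
surface: apegulufek


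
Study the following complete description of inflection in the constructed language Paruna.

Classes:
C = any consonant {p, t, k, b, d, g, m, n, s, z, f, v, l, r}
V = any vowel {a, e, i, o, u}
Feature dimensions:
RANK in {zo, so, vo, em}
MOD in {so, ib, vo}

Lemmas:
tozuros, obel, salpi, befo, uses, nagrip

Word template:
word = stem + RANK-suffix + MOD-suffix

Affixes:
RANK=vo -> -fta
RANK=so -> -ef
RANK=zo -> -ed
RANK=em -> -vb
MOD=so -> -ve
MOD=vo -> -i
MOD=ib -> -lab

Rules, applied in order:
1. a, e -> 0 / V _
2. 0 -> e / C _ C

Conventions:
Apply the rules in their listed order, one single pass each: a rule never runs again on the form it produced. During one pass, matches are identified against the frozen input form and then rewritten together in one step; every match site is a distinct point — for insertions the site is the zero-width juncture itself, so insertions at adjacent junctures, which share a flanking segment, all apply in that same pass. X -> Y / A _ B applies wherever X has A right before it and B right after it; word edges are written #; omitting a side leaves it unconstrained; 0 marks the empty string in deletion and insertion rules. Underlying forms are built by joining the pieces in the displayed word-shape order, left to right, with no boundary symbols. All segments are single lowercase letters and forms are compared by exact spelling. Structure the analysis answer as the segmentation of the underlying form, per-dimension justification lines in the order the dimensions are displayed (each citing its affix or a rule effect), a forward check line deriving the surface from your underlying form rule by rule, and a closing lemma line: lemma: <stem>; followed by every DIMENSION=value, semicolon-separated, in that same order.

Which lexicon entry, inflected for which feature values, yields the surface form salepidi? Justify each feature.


underlying: salpi-ed-i
RANK=zo - signalled by the affix -ed
MOD=vo - signalled by the affix -i
check: salpiedi -> salpidi -> salepidi
lemma: salpi; RANK=zo; MOD=vo


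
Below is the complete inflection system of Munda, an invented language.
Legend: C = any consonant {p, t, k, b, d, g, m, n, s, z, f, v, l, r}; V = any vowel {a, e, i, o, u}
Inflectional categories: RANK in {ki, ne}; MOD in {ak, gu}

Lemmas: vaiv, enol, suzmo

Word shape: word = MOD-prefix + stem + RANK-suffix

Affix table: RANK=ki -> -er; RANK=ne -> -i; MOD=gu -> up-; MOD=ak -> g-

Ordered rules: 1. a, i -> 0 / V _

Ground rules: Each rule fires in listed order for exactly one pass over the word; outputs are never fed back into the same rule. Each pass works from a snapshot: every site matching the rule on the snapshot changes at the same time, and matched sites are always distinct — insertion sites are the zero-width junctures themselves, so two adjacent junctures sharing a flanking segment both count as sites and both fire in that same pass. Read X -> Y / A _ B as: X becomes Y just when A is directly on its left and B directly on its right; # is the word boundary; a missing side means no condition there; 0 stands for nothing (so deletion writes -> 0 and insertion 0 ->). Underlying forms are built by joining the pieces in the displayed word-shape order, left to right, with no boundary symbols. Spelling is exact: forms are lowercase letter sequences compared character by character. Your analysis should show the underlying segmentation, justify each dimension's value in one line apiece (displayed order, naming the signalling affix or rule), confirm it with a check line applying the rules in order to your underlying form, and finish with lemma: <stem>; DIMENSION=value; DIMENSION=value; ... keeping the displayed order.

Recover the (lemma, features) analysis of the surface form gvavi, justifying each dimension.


underlying: g-vaiv-i
RANK=ne - signalled by the affix -i
MOD=ak - signalled by the affix g-
check: gvaivi -> gvavi
lemma: vaiv; RANK=ne; MOD=ak


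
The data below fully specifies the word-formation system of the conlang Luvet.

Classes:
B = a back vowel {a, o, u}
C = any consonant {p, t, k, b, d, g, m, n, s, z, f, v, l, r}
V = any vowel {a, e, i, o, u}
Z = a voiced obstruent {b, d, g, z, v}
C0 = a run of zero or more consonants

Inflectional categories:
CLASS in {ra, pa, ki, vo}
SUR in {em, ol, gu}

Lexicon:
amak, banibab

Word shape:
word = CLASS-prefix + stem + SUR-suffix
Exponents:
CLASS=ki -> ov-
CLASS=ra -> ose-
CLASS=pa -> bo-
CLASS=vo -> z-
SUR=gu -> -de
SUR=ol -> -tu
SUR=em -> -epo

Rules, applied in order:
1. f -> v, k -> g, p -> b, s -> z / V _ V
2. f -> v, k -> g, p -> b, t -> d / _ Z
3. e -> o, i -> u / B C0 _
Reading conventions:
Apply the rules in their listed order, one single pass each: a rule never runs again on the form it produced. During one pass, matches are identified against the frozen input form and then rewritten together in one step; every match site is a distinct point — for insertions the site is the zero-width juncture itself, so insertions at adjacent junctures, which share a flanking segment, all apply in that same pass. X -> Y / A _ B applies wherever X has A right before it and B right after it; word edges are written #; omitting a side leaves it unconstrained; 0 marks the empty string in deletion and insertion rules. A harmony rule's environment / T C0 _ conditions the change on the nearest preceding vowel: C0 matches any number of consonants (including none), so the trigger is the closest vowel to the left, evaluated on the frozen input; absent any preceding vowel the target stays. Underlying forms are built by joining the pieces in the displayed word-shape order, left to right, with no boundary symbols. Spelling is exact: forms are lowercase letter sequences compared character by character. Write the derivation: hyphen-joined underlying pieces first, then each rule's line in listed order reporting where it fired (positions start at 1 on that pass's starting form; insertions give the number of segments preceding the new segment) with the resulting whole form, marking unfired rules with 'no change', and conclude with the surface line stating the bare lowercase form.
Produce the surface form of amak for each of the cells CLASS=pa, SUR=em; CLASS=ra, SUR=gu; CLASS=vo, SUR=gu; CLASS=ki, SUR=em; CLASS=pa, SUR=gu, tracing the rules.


cell CLASS=pa, SUR=em:
underlying: bo-amak-epo
1. f -> v, k -> g, p -> b, s -> z / V _ V: fires at position(s) 6, 8: boamagebo
2. f -> v, k -> g, p -> b, t -> d / _ Z: no change
3. e -> o, i -> u / B C0 _: fires at position(s) 7: boamagobo
surface: boamagobo

cell CLASS=ra, SUR=gu:
underlying: ose-amak-de
1. f -> v, k -> g, p -> b, s -> z / V _ V: fires at position(s) 2: ozeamakde
2. f -> v, k -> g, p -> b, t -> d / _ Z: fires at position(s) 7: ozeamagde
3. e -> o, i -> u / B C0 _: fires at position(s) 3, 9: ozoamagdo
surface: ozoamagdo

cell CLASS=vo, SUR=gu:
underlying: z-amak-de
1. f -> v, k -> g, p -> b, s -> z / V _ V: no change
2. f -> v, k -> g, p -> b, t -> d / _ Z: fires at position(s) 5: zamagde
3. e -> o, i -> u / B C0 _: fires at position(s) 7: zamagdo
surface: zamagdo

cell CLASS=ki, SUR=em:
underlying: ov-amak-epo
1. f -> v, k -> g, p -> b, s -> z / V _ V: fires at position(s) 6, 8: ovamagebo
2. f -> v, k -> g, p -> b, t -> d / _ Z: no change
3. e -> o, i -> u / B C0 _: fires at position(s) 7: ovamagobo
surface: ovamagobo

cell CLASS=pa, SUR=gu:
underlying: bo-amak-de
1. f -> v, k -> g, p -> b, s -> z / V _ V: no change
2. f -> v, k -> g, p -> b, t -> d / _ Z: fires at position(s) 6: boamagde
3. e -> o, i -> u / B C0 _: fires at position(s) 8: boamagdo
surface: boamagdo


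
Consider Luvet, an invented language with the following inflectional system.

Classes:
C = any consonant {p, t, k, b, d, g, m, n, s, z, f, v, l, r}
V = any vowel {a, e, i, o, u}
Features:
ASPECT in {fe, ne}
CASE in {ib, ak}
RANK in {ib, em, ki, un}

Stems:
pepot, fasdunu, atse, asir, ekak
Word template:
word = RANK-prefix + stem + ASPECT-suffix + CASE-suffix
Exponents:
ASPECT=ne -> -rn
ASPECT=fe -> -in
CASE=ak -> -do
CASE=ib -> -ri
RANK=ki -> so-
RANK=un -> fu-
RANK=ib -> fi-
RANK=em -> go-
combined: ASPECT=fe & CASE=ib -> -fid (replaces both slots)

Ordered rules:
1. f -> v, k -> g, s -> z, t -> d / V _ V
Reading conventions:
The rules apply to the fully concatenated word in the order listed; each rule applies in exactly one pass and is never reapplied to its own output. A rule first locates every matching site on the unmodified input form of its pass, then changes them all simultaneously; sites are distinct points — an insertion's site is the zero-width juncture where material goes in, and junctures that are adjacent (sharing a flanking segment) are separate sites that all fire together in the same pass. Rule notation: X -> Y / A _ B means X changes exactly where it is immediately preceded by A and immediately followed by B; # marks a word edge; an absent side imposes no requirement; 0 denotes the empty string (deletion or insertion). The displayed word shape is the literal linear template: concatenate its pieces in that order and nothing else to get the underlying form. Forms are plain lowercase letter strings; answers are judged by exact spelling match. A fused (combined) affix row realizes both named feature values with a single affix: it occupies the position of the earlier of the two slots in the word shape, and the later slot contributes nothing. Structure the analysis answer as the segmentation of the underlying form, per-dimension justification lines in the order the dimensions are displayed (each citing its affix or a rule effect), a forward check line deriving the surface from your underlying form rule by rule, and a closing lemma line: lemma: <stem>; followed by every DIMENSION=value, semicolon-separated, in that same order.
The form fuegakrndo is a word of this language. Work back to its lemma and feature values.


underlying: fu-ekak-rn-do
ASPECT=ne - signalled by the affix -rn
CASE=ak - signalled by the affix -do
RANK=un - signalled by the affix fu-
check: fuekakrndo -> fuegakrndo
lemma: ekak; ASPECT=ne; CASE=ak; RANK=un


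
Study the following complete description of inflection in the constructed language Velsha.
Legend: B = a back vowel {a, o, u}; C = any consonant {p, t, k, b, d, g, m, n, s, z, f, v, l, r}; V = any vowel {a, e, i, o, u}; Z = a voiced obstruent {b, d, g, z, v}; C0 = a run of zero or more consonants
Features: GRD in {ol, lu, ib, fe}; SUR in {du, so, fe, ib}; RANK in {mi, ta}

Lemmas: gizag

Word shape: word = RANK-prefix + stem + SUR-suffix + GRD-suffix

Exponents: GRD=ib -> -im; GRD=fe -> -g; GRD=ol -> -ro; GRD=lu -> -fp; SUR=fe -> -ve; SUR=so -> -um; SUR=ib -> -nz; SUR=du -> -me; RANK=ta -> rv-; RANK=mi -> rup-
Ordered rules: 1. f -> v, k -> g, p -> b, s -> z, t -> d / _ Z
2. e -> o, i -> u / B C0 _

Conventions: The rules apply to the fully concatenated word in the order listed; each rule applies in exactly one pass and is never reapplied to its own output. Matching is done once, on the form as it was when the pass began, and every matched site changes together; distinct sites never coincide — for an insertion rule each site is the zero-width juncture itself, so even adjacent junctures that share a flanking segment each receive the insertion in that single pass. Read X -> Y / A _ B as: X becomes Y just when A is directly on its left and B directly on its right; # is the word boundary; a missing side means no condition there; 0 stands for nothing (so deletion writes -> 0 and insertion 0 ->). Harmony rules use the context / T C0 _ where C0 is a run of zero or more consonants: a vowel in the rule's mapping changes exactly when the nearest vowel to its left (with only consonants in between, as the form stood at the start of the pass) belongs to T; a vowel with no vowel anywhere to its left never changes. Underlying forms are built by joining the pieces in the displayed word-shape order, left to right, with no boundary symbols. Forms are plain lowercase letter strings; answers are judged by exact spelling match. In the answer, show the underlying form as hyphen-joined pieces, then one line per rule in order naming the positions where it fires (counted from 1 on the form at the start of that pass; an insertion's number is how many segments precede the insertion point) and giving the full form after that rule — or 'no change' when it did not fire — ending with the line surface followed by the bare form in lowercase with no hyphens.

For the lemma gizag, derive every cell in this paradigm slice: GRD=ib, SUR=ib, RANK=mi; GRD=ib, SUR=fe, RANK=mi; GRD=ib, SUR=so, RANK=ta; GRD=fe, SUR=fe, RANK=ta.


cell GRD=ib, SUR=ib, RANK=mi:
underlying: rup-gizag-nz-im
1. f -> v, k -> g, p -> b, s -> z, t -> d / _ Z: fires at position(s) 3: rubgizagnzim
2. e -> o, i -> u / B C0 _: fires at position(s) 5, 11: rubguzagnzum
surface: rubguzagnzum

cell GRD=ib, SUR=fe, RANK=mi:
underlying: rup-gizag-ve-im
1. f -> v, k -> g, p -> b, s -> z, t -> d / _ Z: fires at position(s) 3: rubgizagveim
2. e -> o, i -> u / B C0 _: fires at position(s) 5, 10: rubguzagvoim
surface: rubguzagvoim

cell GRD=ib, SUR=so, RANK=ta:
underlying: rv-gizag-um-im
1. f -> v, k -> g, p -> b, s -> z, t -> d / _ Z: no change
2. e -> o, i -> u / B C0 _: fires at position(s) 10: rvgizagumum
surface: rvgizagumum

cell GRD=fe, SUR=fe, RANK=ta:
underlying: rv-gizag-ve-g
1. f -> v, k -> g, p -> b, s -> z, t -> d / _ Z: no change
2. e -> o, i -> u / B C0 _: fires at position(s) 9: rvgizagvog
surface: rvgizagvog


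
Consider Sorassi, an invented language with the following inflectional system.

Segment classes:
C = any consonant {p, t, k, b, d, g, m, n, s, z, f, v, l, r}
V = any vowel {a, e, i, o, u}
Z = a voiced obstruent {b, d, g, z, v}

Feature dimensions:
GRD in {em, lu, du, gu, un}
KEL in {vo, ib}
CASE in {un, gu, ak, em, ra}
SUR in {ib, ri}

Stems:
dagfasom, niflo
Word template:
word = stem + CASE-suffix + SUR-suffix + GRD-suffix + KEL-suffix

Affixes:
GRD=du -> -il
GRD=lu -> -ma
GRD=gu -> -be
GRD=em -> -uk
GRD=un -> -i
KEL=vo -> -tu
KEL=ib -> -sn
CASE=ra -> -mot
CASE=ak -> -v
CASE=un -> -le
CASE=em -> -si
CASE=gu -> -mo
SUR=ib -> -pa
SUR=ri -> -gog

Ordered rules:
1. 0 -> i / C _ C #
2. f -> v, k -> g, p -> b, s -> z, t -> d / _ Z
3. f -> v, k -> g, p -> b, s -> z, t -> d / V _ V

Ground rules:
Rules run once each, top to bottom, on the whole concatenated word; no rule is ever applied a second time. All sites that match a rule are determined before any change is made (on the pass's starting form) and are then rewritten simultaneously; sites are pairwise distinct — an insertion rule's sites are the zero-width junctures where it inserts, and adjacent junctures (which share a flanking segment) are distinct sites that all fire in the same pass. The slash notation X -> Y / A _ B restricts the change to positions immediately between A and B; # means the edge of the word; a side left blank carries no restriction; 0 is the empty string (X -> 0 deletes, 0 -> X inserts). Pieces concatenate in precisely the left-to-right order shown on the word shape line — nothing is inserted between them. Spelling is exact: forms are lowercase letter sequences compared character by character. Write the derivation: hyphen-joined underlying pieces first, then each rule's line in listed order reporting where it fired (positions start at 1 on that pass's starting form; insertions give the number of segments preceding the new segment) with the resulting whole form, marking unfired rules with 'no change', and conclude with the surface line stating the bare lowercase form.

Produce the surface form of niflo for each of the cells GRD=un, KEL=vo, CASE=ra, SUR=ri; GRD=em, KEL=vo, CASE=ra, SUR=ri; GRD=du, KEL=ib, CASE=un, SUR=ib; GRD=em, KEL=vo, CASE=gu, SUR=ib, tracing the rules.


cell GRD=un, KEL=vo, CASE=ra, SUR=ri:
underlying: niflo-mot-gog-i-tu
1. 0 -> i / C _ C #: no change
2. f -> v, k -> g, p -> b, s -> z, t -> d / _ Z: fires at position(s) 8: niflomodgogitu
3. f -> v, k -> g, p -> b, s -> z, t -> d / V _ V: fires at position(s) 13: niflomodgogidu
surface: niflomodgogidu

cell GRD=em, KEL=vo, CASE=ra, SUR=ri:
underlying: niflo-mot-gog-uk-tu
1. 0 -> i / C _ C #: no change
2. f -> v, k -> g, p -> b, s -> z, t -> d / _ Z: fires at position(s) 8: niflomodgoguktu
3. f -> v, k -> g, p -> b, s -> z, t -> d / V _ V: no change
surface: niflomodgoguktu

cell GRD=du, KEL=ib, CASE=un, SUR=ib:
underlying: niflo-le-pa-il-sn
1. 0 -> i / C _ C #: inserts after position(s) 12: niflolepailsin
2. f -> v, k -> g, p -> b, s -> z, t -> d / _ Z: no change
3. f -> v, k -> g, p -> b, s -> z, t -> d / V _ V: fires at position(s) 8: niflolebailsin
surface: niflolebailsin

cell GRD=em, KEL=vo, CASE=gu, SUR=ib:
underlying: niflo-mo-pa-uk-tu
1. 0 -> i / C _ C #: no change
2. f -> v, k -> g, p -> b, s -> z, t -> d / _ Z: no change
3. f -> v, k -> g, p -> b, s -> z, t -> d / V _ V: fires at position(s) 8: niflomobauktu
surface: niflomobauktu


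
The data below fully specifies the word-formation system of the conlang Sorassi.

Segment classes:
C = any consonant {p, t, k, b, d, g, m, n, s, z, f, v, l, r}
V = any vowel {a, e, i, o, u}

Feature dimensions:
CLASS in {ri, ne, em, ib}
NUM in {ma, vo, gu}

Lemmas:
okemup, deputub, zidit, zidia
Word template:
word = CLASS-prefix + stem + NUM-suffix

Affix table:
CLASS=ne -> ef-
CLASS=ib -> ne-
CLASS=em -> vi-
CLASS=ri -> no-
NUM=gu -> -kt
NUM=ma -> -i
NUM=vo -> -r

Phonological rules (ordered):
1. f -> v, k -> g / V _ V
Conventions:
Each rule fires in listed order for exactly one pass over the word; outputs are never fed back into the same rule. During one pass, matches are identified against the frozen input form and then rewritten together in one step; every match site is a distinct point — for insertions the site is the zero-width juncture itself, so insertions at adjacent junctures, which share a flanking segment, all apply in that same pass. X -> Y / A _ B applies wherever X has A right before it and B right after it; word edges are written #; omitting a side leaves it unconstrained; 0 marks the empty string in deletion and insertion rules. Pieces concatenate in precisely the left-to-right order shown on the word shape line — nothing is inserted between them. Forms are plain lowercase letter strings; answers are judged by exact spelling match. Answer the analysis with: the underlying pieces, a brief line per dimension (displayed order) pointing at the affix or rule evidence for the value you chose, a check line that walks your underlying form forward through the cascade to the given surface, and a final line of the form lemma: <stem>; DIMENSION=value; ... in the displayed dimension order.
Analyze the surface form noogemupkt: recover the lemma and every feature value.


underlying: no-okemup-kt
CLASS=ri - signalled by the affix no-
NUM=gu - signalled by the affix -kt
check: nookemupkt -> noogemupkt
lemma: okemup; CLASS=ri; NUM=gu


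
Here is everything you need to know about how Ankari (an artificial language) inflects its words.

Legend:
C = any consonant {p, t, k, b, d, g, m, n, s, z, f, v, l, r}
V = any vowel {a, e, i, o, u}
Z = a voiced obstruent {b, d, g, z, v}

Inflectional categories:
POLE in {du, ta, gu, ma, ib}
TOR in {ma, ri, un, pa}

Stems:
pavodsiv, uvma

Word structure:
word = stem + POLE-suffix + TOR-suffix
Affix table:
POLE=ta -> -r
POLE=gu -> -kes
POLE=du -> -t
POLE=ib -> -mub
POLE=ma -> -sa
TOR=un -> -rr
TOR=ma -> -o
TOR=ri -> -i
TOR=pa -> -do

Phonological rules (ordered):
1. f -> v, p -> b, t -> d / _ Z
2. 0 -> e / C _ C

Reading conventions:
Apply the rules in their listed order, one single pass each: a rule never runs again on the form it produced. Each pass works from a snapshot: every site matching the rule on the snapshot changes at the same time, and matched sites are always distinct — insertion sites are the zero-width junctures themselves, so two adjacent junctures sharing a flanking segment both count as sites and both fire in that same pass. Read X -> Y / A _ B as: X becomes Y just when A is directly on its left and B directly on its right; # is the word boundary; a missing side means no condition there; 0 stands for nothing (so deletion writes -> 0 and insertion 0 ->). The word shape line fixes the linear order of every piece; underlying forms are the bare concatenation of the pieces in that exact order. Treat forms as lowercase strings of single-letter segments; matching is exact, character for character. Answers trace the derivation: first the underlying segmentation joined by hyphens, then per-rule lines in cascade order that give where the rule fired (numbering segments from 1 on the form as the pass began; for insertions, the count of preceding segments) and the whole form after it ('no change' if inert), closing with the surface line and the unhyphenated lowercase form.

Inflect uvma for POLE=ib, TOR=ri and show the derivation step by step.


underlying: uvma-mub-i
1. f -> v, p -> b, t -> d / _ Z: no change
2. 0 -> e / C _ C: inserts after position(s) 2: uvemamubi
surface: uvemamubi


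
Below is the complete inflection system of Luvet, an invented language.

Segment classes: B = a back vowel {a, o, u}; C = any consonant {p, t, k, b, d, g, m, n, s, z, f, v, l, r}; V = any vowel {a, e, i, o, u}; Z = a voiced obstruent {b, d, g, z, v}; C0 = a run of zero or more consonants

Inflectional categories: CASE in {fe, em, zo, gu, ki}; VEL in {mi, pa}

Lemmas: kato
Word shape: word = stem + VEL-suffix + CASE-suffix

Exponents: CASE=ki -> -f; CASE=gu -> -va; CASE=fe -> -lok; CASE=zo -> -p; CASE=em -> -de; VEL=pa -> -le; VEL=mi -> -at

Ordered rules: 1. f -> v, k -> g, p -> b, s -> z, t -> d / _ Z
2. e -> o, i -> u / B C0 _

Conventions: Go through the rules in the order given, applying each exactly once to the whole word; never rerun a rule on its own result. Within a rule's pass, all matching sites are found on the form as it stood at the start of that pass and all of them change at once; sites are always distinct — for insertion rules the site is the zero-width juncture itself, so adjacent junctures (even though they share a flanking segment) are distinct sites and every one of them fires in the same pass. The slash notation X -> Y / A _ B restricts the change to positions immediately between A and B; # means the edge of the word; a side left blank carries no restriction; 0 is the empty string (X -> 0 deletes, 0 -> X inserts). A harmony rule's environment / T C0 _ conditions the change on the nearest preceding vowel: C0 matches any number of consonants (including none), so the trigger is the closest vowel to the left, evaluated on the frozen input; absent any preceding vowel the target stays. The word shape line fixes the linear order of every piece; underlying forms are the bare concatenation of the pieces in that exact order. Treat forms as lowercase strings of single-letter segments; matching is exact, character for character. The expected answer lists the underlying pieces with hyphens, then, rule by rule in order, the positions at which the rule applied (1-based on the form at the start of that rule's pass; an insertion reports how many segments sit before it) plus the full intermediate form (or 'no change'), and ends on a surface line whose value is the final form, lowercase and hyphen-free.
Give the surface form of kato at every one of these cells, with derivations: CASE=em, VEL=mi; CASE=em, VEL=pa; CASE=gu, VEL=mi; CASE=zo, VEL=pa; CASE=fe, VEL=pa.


cell CASE=em, VEL=mi:
underlying: kato-at-de
1. f -> v, k -> g, p -> b, s -> z, t -> d / _ Z: fires at position(s) 6: katoadde
2. e -> o, i -> u / B C0 _: fires at position(s) 8: katoaddo
surface: katoaddo

cell CASE=em, VEL=pa:
underlying: kato-le-de
1. f -> v, k -> g, p -> b, s -> z, t -> d / _ Z: no change
2. e -> o, i -> u / B C0 _: fires at position(s) 6: katolode
surface: katolode

cell CASE=gu, VEL=mi:
underlying: kato-at-va
1. f -> v, k -> g, p -> b, s -> z, t -> d / _ Z: fires at position(s) 6: katoadva
2. e -> o, i -> u / B C0 _: no change
surface: katoadva

cell CASE=zo, VEL=pa:
underlying: kato-le-p
1. f -> v, k -> g, p -> b, s -> z, t -> d / _ Z: no change
2. e -> o, i -> u / B C0 _: fires at position(s) 6: katolop
surface: katolop

cell CASE=fe, VEL=pa:
underlying: kato-le-lok
1. f -> v, k -> g, p -> b, s -> z, t -> d / _ Z: no change
2. e -> o, i -> u / B C0 _: fires at position(s) 6: katololok
surface: katololok


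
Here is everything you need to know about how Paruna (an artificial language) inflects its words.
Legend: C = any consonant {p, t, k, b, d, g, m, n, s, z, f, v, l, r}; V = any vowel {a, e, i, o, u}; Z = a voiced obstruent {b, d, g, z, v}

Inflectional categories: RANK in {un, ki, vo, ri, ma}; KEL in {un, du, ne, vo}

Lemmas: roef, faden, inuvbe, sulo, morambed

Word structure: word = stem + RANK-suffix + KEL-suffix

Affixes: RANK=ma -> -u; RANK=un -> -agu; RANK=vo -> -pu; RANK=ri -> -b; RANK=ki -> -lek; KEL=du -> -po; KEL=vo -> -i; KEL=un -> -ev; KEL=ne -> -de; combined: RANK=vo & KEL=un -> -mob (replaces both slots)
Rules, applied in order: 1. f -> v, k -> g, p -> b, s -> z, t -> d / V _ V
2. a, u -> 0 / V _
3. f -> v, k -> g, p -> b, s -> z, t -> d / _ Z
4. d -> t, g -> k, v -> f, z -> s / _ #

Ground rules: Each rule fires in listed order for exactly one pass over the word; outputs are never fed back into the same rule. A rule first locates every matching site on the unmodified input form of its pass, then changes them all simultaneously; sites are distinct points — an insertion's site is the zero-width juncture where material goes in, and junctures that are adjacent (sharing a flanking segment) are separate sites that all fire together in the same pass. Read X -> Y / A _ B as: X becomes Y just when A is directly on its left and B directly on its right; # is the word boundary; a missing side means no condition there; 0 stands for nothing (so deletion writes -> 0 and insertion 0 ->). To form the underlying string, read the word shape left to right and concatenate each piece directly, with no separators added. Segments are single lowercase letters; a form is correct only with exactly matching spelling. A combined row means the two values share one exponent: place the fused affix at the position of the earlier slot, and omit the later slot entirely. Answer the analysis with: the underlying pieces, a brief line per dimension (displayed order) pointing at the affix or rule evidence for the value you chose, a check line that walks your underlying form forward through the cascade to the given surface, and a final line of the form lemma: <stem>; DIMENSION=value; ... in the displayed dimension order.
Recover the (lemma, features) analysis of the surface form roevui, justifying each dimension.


underlying: roef-u-i
RANK=ma - signalled by the affix -u
KEL=vo - signalled by the affix -i
check: roefui -> roevui -> roevui -> roevui -> roevui
lemma: roef; RANK=ma; KEL=vo


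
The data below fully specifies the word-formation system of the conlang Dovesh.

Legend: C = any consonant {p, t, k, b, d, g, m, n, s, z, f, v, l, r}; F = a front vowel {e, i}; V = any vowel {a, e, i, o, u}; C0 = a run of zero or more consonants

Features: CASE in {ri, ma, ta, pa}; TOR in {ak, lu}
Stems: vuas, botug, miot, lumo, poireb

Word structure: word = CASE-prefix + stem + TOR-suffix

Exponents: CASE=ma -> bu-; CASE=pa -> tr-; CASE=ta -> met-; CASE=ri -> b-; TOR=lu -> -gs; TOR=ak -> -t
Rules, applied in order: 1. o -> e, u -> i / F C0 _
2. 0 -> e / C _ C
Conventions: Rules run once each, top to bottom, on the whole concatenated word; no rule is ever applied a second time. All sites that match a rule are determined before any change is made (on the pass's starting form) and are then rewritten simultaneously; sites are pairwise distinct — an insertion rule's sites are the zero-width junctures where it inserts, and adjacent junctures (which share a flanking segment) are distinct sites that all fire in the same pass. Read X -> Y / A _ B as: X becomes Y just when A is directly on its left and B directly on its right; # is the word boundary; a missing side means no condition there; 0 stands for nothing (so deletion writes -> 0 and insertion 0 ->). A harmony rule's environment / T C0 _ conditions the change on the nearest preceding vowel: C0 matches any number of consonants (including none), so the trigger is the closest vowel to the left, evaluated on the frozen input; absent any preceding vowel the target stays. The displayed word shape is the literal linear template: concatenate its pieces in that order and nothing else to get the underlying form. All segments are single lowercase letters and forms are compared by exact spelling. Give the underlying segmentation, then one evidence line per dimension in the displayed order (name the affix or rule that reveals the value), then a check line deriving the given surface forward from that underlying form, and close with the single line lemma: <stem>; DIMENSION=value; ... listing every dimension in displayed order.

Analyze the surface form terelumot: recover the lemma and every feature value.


underlying: tr-lumo-t
CASE=pa - signalled by the affix tr-
TOR=ak - signalled by the affix -t
check: trlumot -> trlumot -> terelumot
lemma: lumo; CASE=pa; TOR=ak


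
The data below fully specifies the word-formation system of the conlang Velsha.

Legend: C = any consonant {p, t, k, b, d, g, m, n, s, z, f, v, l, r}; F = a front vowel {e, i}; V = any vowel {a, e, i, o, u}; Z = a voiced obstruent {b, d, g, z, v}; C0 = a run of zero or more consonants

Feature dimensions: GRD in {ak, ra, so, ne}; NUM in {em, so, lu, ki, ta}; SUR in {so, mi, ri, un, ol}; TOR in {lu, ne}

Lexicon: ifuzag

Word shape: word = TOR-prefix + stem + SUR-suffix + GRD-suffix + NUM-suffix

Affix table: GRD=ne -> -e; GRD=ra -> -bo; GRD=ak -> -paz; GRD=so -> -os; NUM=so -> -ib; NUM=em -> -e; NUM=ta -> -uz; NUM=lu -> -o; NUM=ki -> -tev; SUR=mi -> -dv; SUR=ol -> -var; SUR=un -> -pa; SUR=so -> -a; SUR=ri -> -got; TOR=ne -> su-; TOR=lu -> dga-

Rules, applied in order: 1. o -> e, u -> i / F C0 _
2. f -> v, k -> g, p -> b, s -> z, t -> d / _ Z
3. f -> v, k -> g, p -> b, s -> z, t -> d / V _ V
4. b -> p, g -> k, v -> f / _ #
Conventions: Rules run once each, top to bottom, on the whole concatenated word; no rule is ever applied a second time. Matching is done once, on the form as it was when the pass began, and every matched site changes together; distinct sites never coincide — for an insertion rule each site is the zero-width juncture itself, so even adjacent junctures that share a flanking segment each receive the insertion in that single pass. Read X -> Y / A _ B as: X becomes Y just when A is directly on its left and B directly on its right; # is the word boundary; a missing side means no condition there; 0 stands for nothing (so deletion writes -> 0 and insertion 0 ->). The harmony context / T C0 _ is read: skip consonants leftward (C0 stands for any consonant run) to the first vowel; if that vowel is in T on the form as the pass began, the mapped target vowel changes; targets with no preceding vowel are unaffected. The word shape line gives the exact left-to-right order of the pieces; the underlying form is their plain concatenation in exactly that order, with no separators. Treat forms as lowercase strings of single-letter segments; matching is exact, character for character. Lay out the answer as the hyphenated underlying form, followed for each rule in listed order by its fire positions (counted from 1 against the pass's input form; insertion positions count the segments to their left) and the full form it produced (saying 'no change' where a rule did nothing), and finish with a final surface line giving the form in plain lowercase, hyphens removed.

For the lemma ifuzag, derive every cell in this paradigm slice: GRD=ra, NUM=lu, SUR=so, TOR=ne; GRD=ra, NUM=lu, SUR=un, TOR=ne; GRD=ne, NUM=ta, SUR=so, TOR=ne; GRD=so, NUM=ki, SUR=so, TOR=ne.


cell GRD=ra, NUM=lu, SUR=so, TOR=ne:
underlying: su-ifuzag-a-bo-o
1. o -> e, u -> i / F C0 _: fires at position(s) 5: suifizagaboo
2. f -> v, k -> g, p -> b, s -> z, t -> d / _ Z: no change
3. f -> v, k -> g, p -> b, s -> z, t -> d / V _ V: fires at position(s) 4: suivizagaboo
4. b -> p, g -> k, v -> f / _ #: no change
surface: suivizagaboo

cell GRD=ra, NUM=lu, SUR=un, TOR=ne:
underlying: su-ifuzag-pa-bo-o
1. o -> e, u -> i / F C0 _: fires at position(s) 5: suifizagpaboo
2. f -> v, k -> g, p -> b, s -> z, t -> d / _ Z: no change
3. f -> v, k -> g, p -> b, s -> z, t -> d / V _ V: fires at position(s) 4: suivizagpaboo
4. b -> p, g -> k, v -> f / _ #: no change
surface: suivizagpaboo

cell GRD=ne, NUM=ta, SUR=so, TOR=ne:
underlying: su-ifuzag-a-e-uz
1. o -> e, u -> i / F C0 _: fires at position(s) 5, 11: suifizagaeiz
2. f -> v, k -> g, p -> b, s -> z, t -> d / _ Z: no change
3. f -> v, k -> g, p -> b, s -> z, t -> d / V _ V: fires at position(s) 4: suivizagaeiz
4. b -> p, g -> k, v -> f / _ #: no change
surface: suivizagaeiz

cell GRD=so, NUM=ki, SUR=so, TOR=ne:
underlying: su-ifuzag-a-os-tev
1. o -> e, u -> i / F C0 _: fires at position(s) 5: suifizagaostev
2. f -> v, k -> g, p -> b, s -> z, t -> d / _ Z: no change
3. f -> v, k -> g, p -> b, s -> z, t -> d / V _ V: fires at position(s) 4: suivizagaostev
4. b -> p, g -> k, v -> f / _ #: fires at position(s) 14: suivizagaostef
surface: suivizagaostef
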